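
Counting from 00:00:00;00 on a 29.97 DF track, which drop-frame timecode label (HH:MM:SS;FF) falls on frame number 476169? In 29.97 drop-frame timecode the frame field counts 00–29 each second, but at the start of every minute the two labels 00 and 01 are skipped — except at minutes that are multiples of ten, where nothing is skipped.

04:24:48;05

Ten DF minutes hold 17982 frames, so frame 476169 lies in block 26 (frames 467532–485513) with 8637 frames into that block.
The block's first minute is 1800 frames and the rest 1798 each; 8637 frames reaches minute 4, so 26 × 18 + 4 × 2 = 476 labels have been skipped so far.
Adding those back, label number 476169 + 476 = 476645 at 30 labels/s is 15888 s + 5 f = 4 h 24 min 48 s frame 5, i.e. 04:24:48;05.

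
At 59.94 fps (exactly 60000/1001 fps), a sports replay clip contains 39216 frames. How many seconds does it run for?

Running time = 39216 / (60000/1001) = 654.2536 s.

654.2536 seconds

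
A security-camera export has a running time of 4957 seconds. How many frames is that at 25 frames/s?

123925 frames

Frames = 4957 × 25 = 123925.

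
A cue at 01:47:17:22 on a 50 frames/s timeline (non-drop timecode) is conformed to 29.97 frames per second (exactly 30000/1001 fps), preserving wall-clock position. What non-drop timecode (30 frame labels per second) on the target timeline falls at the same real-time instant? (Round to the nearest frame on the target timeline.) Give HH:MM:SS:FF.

Source frame index: (1×3600 + 47×60 + 17) × 50 + 22 = 321872.
Real time: 321872 / (50) = 160936/25 s.
Target frame: (160936/25) × (30000/1001) = 193123200/1001 ≈ 192930.270 → 192930.
At 30 labels/s: frame 192930 → 01:47:11:00.

01:47:11:00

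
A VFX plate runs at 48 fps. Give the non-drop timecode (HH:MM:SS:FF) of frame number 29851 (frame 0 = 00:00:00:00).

00:10:21:43

29851 ÷ 48 = 621 full seconds, remainder 43 frames.
621 s = 0 h 10 min 21 s.
Timecode: 00:10:21:43.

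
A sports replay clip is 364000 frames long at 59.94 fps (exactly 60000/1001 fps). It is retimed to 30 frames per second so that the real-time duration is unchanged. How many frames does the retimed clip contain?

Target frames = source frames × (target rate / source rate) = 364000 × (30)/(60000/1001) = 364000 × 1001/2000 = 182182.

182182 frames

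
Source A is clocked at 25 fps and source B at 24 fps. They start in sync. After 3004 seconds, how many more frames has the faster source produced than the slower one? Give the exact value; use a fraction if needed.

3004 frames

A emits 25 × 3004 = 75100 frames; B emits 24 × 3004 = 72096.
Difference = 3004 frames; B is behind A.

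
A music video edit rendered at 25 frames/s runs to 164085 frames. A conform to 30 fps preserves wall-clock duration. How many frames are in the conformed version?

196902 frames

Target frames = source frames × (target rate / source rate) = 164085 × (30)/(25) = 164085 × 6/5 = 196902.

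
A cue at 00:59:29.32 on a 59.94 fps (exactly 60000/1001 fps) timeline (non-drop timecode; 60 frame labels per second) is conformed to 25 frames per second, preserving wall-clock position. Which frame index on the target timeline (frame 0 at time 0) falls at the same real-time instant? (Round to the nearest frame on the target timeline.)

Source frame index: (0×3600 + 59×60 + 29) × 60 + 32 = 214172.
Real time: 214172 / (60000/1001) = 53596543/15000 s.
Target frame: (53596543/15000) × (25) = 53596543/600 ≈ 89327.572 → 89328.

frame 89328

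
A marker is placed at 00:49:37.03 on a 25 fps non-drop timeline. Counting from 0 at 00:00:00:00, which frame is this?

74428

Total seconds to the label: (0 × 3600 + 49 × 60 + 37) = 2977.
Frame index = 2977 × 25 + 3 = 74428.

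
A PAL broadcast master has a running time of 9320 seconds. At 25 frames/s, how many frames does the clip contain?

Frames = 9320 × 25 = 233000.

233000 frames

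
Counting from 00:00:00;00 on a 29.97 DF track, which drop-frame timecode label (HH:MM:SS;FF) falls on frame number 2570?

00:01:25;22

Each 10-minute DF block holds 10 × 60 × 30 − 9 × 2 = 17982 frames. 2570 ÷ 17982 → 0 full blocks, remainder 2570.
Within the partial block the first minute is 1800 frames and each further minute 1798, so 1 further minute boundary passed. Total skipped labels = 18 × 0 + 2 × 1 = 2.
Non-drop label index = 2570 + 2 = 2572; at 30 labels/s that is 00:01:25:22, i.e. DF 00:01:25;22.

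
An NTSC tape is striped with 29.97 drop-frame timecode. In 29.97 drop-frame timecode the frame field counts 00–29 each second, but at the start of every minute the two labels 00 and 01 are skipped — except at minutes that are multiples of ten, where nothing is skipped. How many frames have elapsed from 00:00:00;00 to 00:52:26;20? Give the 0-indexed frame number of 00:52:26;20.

94306

As if non-drop at 30 labels/s: (0 × 3600 + 52 × 60 + 26) × 30 + 20 = 94400.
Minute boundaries passed: 52; those not divisible by 10: 52 − 5 = 47; dropped labels = 2 × 47 = 94.
Actual frame index = 94400 − 94 = 94306.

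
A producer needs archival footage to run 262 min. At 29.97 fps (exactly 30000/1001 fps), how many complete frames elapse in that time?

262 min = 15720 s.
Frames = 15720 × 30000/1001 = 471600000/1001 ≈ 471128.8711.
Complete frames: 471128.

471128 frames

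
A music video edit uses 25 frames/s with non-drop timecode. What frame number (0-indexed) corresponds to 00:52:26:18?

Total seconds to the label: (0 × 3600 + 52 × 60 + 26) = 3146.
Frame index = 3146 × 25 + 18 = 78668.

frame 78668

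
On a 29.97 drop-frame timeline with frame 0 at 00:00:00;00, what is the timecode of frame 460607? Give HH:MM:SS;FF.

Each 10-minute DF block holds 10 × 60 × 30 − 9 × 2 = 17982 frames. 460607 ÷ 17982 → 25 full blocks, remainder 11057.
Within the partial block the first minute is 1800 frames and each further minute 1798, so 6 further minute boundaries passed. Total skipped labels = 18 × 25 + 2 × 6 = 462.
Non-drop label index = 460607 + 462 = 461069; at 30 labels/s that is 04:16:08:29, i.e. DF 04:16:08;29.

04:16:08;29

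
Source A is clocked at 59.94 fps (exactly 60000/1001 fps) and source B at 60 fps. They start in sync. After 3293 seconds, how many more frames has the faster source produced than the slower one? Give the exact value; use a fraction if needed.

197580/1001 frames

A emits 60000/1001 × 3293 = 197580000/1001 frames; B emits 60 × 3293 = 197580.
Difference = 197580/1001 frames (≈ 197.3826); B is ahead of A.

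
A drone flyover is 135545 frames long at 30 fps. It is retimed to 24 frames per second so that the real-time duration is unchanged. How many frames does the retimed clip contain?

Target frames = source frames × (target rate / source rate) = 135545 × (24)/(30) = 135545 × 4/5 = 108436.

108436 frames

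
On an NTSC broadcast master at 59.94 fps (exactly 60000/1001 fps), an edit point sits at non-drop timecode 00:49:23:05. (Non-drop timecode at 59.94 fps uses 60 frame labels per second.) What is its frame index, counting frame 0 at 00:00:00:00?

177785

Total seconds to the label: (0 × 3600 + 49 × 60 + 23) = 2963.
Frame index = 2963 × 60 + 5 = 177785.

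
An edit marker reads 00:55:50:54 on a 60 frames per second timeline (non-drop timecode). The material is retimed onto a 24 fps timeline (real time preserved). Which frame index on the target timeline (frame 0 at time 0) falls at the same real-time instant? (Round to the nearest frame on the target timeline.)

Source frame index: (0×3600 + 55×60 + 50) × 60 + 54 = 201054.
Real time: 201054 / (60) = 33509/10 s.
Target frame: (33509/10) × (24) = 402108/5 ≈ 80421.600 → 80422.

frame 80422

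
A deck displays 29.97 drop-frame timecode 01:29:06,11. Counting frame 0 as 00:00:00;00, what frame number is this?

Complete 10-minute blocks: 8, each 17982 frames → 143856.
Remaining 9 whole minutes in the current block: 1800 + 8 × 1798 = 16184 frames.
Within the current minute: 6 × 30 + 11 − 2 = 189 (labels ;00/;01 skipped at this minute). Total = 143856 + 16184 + 189 = 160229.

160229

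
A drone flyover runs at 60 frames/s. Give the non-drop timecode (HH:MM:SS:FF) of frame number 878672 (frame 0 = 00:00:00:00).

04:04:04:32

878672 ÷ 60 = 14644 full seconds, remainder 32 frames.
14644 s = 4 h 4 min 4 s.
Timecode: 04:04:04:32.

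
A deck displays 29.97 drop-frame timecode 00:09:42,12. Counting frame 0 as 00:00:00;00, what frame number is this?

As if non-drop at 30 labels/s: (0 × 3600 + 9 × 60 + 42) × 30 + 12 = 17472.
Minute boundaries passed: 9; those not divisible by 10: 9 − 0 = 9; dropped labels = 2 × 9 = 18.
Actual frame index = 17472 − 18 = 17454.

17454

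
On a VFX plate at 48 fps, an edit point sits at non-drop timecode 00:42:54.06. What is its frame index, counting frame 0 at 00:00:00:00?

Total seconds to the label: (0 × 3600 + 42 × 60 + 54) = 2574.
Frame index = 2574 × 48 + 6 = 123558.

123558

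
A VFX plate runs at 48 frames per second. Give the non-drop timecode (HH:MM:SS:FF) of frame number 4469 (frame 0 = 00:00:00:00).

00:01:33:05

4469 ÷ 48 = 93 full seconds, remainder 5 frames.
93 s = 0 h 1 min 33 s.
Timecode: 00:01:33:05.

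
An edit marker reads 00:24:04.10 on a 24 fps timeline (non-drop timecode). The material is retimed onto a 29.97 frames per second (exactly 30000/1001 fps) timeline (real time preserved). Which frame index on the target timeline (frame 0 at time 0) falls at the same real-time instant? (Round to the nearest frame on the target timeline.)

Source frame index: (0×3600 + 24×60 + 4) × 24 + 10 = 34666.
Real time: 34666 / (24) = 17333/12 s.
Target frame: (17333/12) × (30000/1001) = 43332500/1001 ≈ 43289.211 → 43289.

frame 43289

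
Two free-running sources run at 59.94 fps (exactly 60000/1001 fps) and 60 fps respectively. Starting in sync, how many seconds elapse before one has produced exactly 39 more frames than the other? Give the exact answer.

650.65 seconds

The gap grows by |60 − 60000/1001| = 60/1001 frames per second.
Time for a 39-frame gap: 39 ÷ (60/1001) = 650.65 s.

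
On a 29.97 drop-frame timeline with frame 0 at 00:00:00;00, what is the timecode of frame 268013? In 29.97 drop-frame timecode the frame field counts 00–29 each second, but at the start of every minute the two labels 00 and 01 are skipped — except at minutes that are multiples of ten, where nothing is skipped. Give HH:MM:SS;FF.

Ten DF minutes hold 17982 frames, so frame 268013 lies in block 14 (frames 251748–269729) with 16265 frames into that block.
The block's first minute is 1800 frames and the rest 1798 each; 16265 frames reaches minute 9, so 14 × 18 + 9 × 2 = 270 labels have been skipped so far.
Adding those back, label number 268013 + 270 = 268283 at 30 labels/s is 8942 s + 23 f = 2 h 29 min 2 s frame 23, i.e. 02:29:02;23.

02:29:02;23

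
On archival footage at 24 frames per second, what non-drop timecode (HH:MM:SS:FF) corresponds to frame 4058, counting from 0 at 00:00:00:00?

4058 ÷ 24 = 169 full seconds, remainder 2 frames.
169 s = 0 h 2 min 49 s.
Timecode: 00:02:49:02.

00:02:49:02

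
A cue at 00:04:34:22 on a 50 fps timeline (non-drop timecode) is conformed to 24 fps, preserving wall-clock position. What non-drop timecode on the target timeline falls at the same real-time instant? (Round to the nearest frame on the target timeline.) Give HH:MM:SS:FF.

00:04:34:11

Source frame index: (0×3600 + 4×60 + 34) × 50 + 22 = 13722.
Real time: 13722 / (50) = 6861/25 s.
Target frame: (6861/25) × (24) = 164664/25 ≈ 6586.560 → 6587.
At 24 labels/s: frame 6587 → 00:04:34:11.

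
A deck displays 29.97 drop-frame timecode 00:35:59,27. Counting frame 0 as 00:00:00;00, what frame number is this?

Complete 10-minute blocks: 3, each 17982 frames → 53946.
Remaining 5 whole minutes in the current block: 1800 + 4 × 1798 = 8992 frames.
Within the current minute: 59 × 30 + 27 − 2 = 1795 (labels ;00/;01 skipped at this minute). Total = 53946 + 8992 + 1795 = 64733.

64733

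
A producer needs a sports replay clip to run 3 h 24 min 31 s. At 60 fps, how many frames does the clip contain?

3 h 24 min 31 s = 12271 s.
Frames = 12271 × 60 = 736260.

736260 frames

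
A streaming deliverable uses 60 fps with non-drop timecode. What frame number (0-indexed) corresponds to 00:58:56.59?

frame 212219

Total seconds to the label: (0 × 3600 + 58 × 60 + 56) = 3536.
Frame index = 3536 × 60 + 59 = 212219.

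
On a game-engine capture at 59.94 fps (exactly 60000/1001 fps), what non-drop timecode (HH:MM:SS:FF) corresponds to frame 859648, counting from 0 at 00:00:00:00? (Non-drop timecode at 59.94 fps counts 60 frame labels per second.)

03:58:47:28

859648 ÷ 60 = 14327 full seconds, remainder 28 frames.
14327 s = 3 h 58 min 47 s.
Timecode: 03:58:47:28.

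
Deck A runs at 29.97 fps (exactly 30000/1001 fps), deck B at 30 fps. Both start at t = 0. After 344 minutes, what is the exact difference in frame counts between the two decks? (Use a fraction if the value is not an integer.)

344 min = 20640 s.
A emits 30000/1001 × 20640 = 619200000/1001 frames; B emits 30 × 20640 = 619200.
Difference = 619200/1001 frames (≈ 618.5814); B is ahead of A.

619200/1001 frames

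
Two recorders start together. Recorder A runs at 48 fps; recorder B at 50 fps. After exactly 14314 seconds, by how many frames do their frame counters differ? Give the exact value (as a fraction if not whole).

28628 frames

A emits 48 × 14314 = 687072 frames; B emits 50 × 14314 = 715700.
Difference = 28628 frames; B is ahead of A.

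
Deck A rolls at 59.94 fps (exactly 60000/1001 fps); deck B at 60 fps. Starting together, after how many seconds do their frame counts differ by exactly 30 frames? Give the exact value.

500.5 seconds

The gap grows by |60 − 60000/1001| = 60/1001 frames per second.
Time for a 30-frame gap: 30 ÷ (60/1001) = 500.5 s.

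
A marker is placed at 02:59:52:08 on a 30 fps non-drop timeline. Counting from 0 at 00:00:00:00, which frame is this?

Total seconds to the label: (2 × 3600 + 59 × 60 + 52) = 10792.
Frame index = 10792 × 30 + 8 = 323768.

323768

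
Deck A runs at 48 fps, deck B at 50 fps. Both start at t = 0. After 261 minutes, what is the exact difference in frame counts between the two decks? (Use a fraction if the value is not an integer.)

31320 frames

261 min = 15660 s.
A emits 48 × 15660 = 751680 frames; B emits 50 × 15660 = 783000.
Difference = 31320 frames; B is ahead of A.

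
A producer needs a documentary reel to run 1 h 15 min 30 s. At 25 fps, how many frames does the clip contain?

1 h 15 min 30 s = 4530 s.
Frames = 4530 × 25 = 113250.

113250 frames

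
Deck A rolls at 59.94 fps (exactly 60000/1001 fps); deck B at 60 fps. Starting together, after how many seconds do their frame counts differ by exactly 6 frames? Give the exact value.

The gap grows by |60 − 60000/1001| = 60/1001 frames per second.
Time for a 6-frame gap: 6 ÷ (60/1001) = 100.1 s.

100.1 seconds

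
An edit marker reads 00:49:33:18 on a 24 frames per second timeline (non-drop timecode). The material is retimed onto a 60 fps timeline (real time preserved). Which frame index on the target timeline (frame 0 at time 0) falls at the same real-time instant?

frame 178425

Source frame index: (0×3600 + 49×60 + 33) × 24 + 18 = 71370.
Real time: 71370 / (24) = 11895/4 s.
Target frame: (11895/4) × (60) = 178425.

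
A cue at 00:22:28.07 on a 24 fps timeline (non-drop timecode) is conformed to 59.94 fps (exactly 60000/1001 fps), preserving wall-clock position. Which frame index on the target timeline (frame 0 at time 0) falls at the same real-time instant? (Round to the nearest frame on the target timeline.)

frame 80817

Source frame index: (0×3600 + 22×60 + 28) × 24 + 7 = 32359.
Real time: 32359 / (24) = 32359/24 s.
Target frame: (32359/24) × (60000/1001) = 80897500/1001 ≈ 80816.683 → 80817.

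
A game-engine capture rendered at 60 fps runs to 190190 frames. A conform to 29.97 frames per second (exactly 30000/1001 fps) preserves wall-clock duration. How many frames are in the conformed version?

Target frames = source frames × (target rate / source rate) = 190190 × (30000/1001)/(60) = 190190 × 500/1001 = 95000.

95000 frames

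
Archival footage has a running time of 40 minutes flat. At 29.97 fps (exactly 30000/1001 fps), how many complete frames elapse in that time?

40 min = 2400 s.
Frames = 2400 × 30000/1001 = 72000000/1001 ≈ 71928.0719.
Complete frames: 71928.

71928 frames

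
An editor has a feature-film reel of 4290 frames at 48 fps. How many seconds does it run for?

Running time = 4290 / (48) = 89.375 s.

89.375 seconds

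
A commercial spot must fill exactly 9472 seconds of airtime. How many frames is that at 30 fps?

Frames = 9472 × 30 = 284160.

284160 frames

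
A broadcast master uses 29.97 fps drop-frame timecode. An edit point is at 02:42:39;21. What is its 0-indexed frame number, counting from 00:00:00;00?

292499

As if non-drop at 30 labels/s: (2 × 3600 + 42 × 60 + 39) × 30 + 21 = 292791.
Minute boundaries passed: 162; those not divisible by 10: 162 − 16 = 146; dropped labels = 2 × 146 = 292.
Actual frame index = 292791 − 292 = 292499.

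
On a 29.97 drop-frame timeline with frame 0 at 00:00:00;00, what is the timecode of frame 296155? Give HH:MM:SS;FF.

Each 10-minute DF block holds 10 × 60 × 30 − 9 × 2 = 17982 frames. 296155 ÷ 17982 → 16 full blocks, remainder 8443.
Within the partial block the first minute is 1800 frames and each further minute 1798, so 4 further minute boundaries passed. Total skipped labels = 18 × 16 + 2 × 4 = 296.
Non-drop label index = 296155 + 296 = 296451; at 30 labels/s that is 02:44:41:21, i.e. DF 02:44:41;21.

02:44:41;21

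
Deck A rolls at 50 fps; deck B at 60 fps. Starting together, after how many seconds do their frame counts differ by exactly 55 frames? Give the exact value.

5.5 seconds

The gap grows by |60 − 50| = 10 frames per second.
Time for a 55-frame gap: 55 ÷ (10) = 5.5 s.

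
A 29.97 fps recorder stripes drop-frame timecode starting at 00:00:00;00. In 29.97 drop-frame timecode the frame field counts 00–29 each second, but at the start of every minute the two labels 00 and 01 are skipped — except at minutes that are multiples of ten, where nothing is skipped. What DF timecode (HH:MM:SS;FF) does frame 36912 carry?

Each 10-minute DF block holds 10 × 60 × 30 − 9 × 2 = 17982 frames. 36912 ÷ 17982 → 2 full blocks, remainder 948.
Within the partial block the first minute is 1800 frames and each further minute 1798, so 0 further minute boundaries passed. Total skipped labels = 18 × 2 + 2 × 0 = 36.
Non-drop label index = 36912 + 36 = 36948; at 30 labels/s that is 00:20:31:18, i.e. DF 00:20:31;18.

00:20:31;18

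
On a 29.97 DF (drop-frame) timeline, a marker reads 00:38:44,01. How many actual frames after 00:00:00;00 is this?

69651

Complete 10-minute blocks: 3, each 17982 frames → 53946.
Remaining 8 whole minutes in the current block: 1800 + 7 × 1798 = 14386 frames.
Within the current minute: 44 × 30 + 1 − 2 = 1319 (labels ;00/;01 skipped at this minute). Total = 53946 + 14386 + 1319 = 69651.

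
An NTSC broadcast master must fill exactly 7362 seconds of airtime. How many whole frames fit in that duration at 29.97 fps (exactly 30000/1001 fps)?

Frames = 7362 × 30000/1001 = 220860000/1001 ≈ 220639.3606.
Complete frames: 220639.

220639 frames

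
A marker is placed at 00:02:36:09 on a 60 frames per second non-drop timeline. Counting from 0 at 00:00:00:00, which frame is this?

Total seconds to the label: (0 × 3600 + 2 × 60 + 36) = 156.
Frame index = 156 × 60 + 9 = 9369.

frame 9369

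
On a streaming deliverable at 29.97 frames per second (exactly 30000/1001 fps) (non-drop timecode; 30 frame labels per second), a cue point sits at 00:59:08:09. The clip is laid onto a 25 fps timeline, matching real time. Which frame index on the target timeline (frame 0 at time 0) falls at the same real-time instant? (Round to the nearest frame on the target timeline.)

frame 88796

Source frame index: (0×3600 + 59×60 + 8) × 30 + 9 = 106449.
Real time: 106449 / (30000/1001) = 35518483/10000 s.
Target frame: (35518483/10000) × (25) = 35518483/400 ≈ 88796.208 → 88796.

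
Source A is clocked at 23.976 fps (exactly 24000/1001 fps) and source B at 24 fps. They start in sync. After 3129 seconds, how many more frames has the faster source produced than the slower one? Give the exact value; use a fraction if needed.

10728/143 frames

A emits 24000/1001 × 3129 = 10728000/143 frames; B emits 24 × 3129 = 75096.
Difference = 10728/143 frames (≈ 75.0210); B is ahead of A.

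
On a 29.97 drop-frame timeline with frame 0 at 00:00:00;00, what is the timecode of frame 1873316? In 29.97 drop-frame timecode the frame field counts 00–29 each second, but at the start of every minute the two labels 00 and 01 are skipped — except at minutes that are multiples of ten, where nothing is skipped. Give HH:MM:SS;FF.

Each 10-minute DF block holds 10 × 60 × 30 − 9 × 2 = 17982 frames. 1873316 ÷ 17982 → 104 full blocks, remainder 3188.
Within the partial block the first minute is 1800 frames and each further minute 1798, so 1 further minute boundary passed. Total skipped labels = 18 × 104 + 2 × 1 = 1874.
Non-drop label index = 1873316 + 1874 = 1875190; at 30 labels/s that is 17:21:46:10, i.e. DF 17:21:46;10.

17:21:46;10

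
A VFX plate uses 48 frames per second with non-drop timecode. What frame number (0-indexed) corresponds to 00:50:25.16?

Total seconds to the label: (0 × 3600 + 50 × 60 + 25) = 3025.
Frame index = 3025 × 48 + 16 = 145216.

frame 145216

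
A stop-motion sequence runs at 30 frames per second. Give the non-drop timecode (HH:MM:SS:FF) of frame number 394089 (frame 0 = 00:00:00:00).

03:38:56:09

394089 ÷ 30 = 13136 full seconds, remainder 9 frames.
13136 s = 3 h 38 min 56 s.
Timecode: 03:38:56:09.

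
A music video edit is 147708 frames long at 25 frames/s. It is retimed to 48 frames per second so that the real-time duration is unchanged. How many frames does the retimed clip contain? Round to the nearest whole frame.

283599 frames

Frames at target rate = 147708 × (48) / (25) = 7089984/25 ≈ 283599.360.
Nearest whole frame: 283599.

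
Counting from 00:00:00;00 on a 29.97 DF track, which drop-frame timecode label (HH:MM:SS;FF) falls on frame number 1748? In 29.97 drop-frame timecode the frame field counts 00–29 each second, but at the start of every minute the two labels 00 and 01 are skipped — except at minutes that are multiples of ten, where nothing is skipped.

Each 10-minute DF block holds 10 × 60 × 30 − 9 × 2 = 17982 frames. 1748 ÷ 17982 → 0 full blocks, remainder 1748.
Within the partial block the first minute is 1800 frames and each further minute 1798, so 0 further minute boundaries passed. Total skipped labels = 18 × 0 + 2 × 0 = 0.
Non-drop label index = 1748 + 0 = 1748; at 30 labels/s that is 00:00:58:08, i.e. DF 00:00:58;08.

00:00:58;08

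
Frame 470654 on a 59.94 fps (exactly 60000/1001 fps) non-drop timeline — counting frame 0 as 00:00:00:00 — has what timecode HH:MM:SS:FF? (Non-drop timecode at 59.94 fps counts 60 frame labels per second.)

470654 ÷ 60 = 7844 full seconds, remainder 14 frames.
7844 s = 2 h 10 min 44 s.
Timecode: 02:10:44:14.

02:10:44:14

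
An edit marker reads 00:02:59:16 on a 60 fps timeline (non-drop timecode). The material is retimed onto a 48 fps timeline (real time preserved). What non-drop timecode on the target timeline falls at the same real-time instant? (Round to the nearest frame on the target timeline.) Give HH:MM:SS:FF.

Source frame index: (0×3600 + 2×60 + 59) × 60 + 16 = 10756.
Real time: 10756 / (60) = 2689/15 s.
Target frame: (2689/15) × (48) = 43024/5 ≈ 8604.800 → 8605.
At 48 labels/s: frame 8605 → 00:02:59:13.

00:02:59:13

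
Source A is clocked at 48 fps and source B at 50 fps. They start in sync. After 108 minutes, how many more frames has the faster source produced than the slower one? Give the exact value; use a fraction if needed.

12960 frames

108 min = 6480 s.
A emits 48 × 6480 = 311040 frames; B emits 50 × 6480 = 324000.
Difference = 12960 frames; B is ahead of A.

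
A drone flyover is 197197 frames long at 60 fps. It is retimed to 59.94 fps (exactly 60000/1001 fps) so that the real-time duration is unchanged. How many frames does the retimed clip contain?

197000 frames

Target frames = source frames × (target rate / source rate) = 197197 × (60000/1001)/(60) = 197197 × 1000/1001 = 197000.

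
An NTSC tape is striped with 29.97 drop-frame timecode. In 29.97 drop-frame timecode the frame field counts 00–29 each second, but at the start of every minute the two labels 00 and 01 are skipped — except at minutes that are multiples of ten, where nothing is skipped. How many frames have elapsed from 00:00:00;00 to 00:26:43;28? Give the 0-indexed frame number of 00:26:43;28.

48070

Complete 10-minute blocks: 2, each 17982 frames → 35964.
Remaining 6 whole minutes in the current block: 1800 + 5 × 1798 = 10790 frames.
Within the current minute: 43 × 30 + 28 − 2 = 1316 (labels ;00/;01 skipped at this minute). Total = 35964 + 10790 + 1316 = 48070.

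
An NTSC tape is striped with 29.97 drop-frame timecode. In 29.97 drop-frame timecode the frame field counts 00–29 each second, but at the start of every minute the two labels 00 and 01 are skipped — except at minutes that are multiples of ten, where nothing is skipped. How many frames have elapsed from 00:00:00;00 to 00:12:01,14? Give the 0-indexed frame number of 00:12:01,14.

Complete 10-minute blocks: 1, each 17982 frames → 17982.
Remaining 2 whole minutes in the current block: 1800 + 1 × 1798 = 3598 frames.
Within the current minute: 1 × 30 + 14 − 2 = 42 (labels ;00/;01 skipped at this minute). Total = 17982 + 3598 + 42 = 21622.

21622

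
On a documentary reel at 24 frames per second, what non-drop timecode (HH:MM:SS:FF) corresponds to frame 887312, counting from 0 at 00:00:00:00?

887312 ÷ 24 = 36971 full seconds, remainder 8 frames.
36971 s = 10 h 16 min 11 s.
Timecode: 10:16:11:08.

10:16:11:08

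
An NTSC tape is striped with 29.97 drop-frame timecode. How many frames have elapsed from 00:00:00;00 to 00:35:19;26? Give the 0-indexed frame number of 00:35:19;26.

63532

Complete 10-minute blocks: 3, each 17982 frames → 53946.
Remaining 5 whole minutes in the current block: 1800 + 4 × 1798 = 8992 frames.
Within the current minute: 19 × 30 + 26 − 2 = 594 (labels ;00/;01 skipped at this minute). Total = 53946 + 8992 + 594 = 63532.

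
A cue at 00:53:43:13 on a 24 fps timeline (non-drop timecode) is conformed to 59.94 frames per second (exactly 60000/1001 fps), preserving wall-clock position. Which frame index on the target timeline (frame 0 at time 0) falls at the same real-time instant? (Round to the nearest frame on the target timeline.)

frame 193219

Source frame index: (0×3600 + 53×60 + 43) × 24 + 13 = 77365.
Real time: 77365 / (24) = 77365/24 s.
Target frame: (77365/24) × (60000/1001) = 193412500/1001 ≈ 193219.281 → 193219.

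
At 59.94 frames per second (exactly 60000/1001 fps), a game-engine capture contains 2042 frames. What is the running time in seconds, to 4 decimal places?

34.0674 seconds

Running time = 2042 × 1001/60000 = 1022021/30000 s ≈ 34.0674 s.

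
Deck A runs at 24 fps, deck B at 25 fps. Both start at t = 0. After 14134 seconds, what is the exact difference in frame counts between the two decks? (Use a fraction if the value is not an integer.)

14134 frames

A emits 24 × 14134 = 339216 frames; B emits 25 × 14134 = 353350.
Difference = 14134 frames; B is ahead of A.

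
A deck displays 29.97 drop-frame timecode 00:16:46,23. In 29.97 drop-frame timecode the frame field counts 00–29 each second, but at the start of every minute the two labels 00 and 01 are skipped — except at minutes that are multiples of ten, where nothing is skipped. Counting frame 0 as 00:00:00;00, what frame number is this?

30173

As if non-drop at 30 labels/s: (0 × 3600 + 16 × 60 + 46) × 30 + 23 = 30203.
Minute boundaries passed: 16; those not divisible by 10: 16 − 1 = 15; dropped labels = 2 × 15 = 30.
Actual frame index = 30203 − 30 = 30173.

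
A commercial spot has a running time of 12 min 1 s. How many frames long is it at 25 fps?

12 min 1 s = 721 s.
Frames = 721 × 25 = 18025.

18025 frames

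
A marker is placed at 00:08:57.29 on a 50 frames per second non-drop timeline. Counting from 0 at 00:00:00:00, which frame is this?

Total seconds to the label: (0 × 3600 + 8 × 60 + 57) = 537.
Frame index = 537 × 50 + 29 = 26879.

frame 26879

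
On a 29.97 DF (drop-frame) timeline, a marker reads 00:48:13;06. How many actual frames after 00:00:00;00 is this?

Complete 10-minute blocks: 4, each 17982 frames → 71928.
Remaining 8 whole minutes in the current block: 1800 + 7 × 1798 = 14386 frames.
Within the current minute: 13 × 30 + 6 − 2 = 394 (labels ;00/;01 skipped at this minute). Total = 71928 + 14386 + 394 = 86708.

86708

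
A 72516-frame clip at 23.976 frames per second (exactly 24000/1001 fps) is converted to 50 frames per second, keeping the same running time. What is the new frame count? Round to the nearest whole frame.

151226 frames

Frames at target rate = 72516 × (50) / (24000/1001) = 6049043/40 ≈ 151226.075.
Nearest whole frame: 151226.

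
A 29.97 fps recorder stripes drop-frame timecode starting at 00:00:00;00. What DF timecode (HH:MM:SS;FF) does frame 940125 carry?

08:42:48;25

Each 10-minute DF block holds 10 × 60 × 30 − 9 × 2 = 17982 frames. 940125 ÷ 17982 → 52 full blocks, remainder 5061.
Within the partial block the first minute is 1800 frames and each further minute 1798, so 2 further minute boundaries passed. Total skipped labels = 18 × 52 + 2 × 2 = 940.
Non-drop label index = 940125 + 940 = 941065; at 30 labels/s that is 08:42:48:25, i.e. DF 08:42:48;25.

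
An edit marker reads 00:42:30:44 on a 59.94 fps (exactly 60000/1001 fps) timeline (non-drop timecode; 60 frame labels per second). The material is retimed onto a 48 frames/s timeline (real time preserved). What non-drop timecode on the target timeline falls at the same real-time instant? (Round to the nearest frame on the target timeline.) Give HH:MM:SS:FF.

Source frame index: (0×3600 + 42×60 + 30) × 60 + 44 = 153044.
Real time: 153044 / (60000/1001) = 38299261/15000 s.
Target frame: (38299261/15000) × (48) = 76598522/625 ≈ 122557.635 → 122558.
At 48 labels/s: frame 122558 → 00:42:33:14.

00:42:33:14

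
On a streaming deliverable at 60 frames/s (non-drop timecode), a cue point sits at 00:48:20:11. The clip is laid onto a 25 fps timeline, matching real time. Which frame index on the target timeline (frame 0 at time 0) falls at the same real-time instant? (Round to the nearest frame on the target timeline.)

Source frame index: (0×3600 + 48×60 + 20) × 60 + 11 = 174011.
Real time: 174011 / (60) = 174011/60 s.
Target frame: (174011/60) × (25) = 870055/12 ≈ 72504.583 → 72505.

frame 72505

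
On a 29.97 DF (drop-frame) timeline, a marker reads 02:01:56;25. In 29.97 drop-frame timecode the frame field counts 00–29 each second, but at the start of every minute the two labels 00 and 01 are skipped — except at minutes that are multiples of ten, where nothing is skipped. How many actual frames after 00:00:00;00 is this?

As if non-drop at 30 labels/s: (2 × 3600 + 1 × 60 + 56) × 30 + 25 = 219505.
Minute boundaries passed: 121; those not divisible by 10: 121 − 12 = 109; dropped labels = 2 × 109 = 218.
Actual frame index = 219505 − 218 = 219287.

219287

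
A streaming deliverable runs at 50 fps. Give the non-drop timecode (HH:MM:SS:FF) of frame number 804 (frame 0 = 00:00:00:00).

804 ÷ 50 = 16 full seconds, remainder 4 frames.
16 s = 0 h 0 min 16 s.
Timecode: 00:00:16:04.

00:00:16:04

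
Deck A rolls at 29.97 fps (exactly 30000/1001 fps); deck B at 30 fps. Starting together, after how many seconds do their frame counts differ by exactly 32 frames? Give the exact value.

The gap grows by |30 − 30000/1001| = 30/1001 frames per second.
Time for a 32-frame gap: 32 ÷ (30/1001) = 16016/15 s.

16016/15 seconds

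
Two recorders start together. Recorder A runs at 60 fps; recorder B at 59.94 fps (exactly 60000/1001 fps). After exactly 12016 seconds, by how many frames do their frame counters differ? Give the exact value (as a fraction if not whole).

720960/1001 frames

A emits 60 × 12016 = 720960 frames; B emits 60000/1001 × 12016 = 720960000/1001.
Difference = 720960/1001 frames (≈ 720.2398); B is behind A.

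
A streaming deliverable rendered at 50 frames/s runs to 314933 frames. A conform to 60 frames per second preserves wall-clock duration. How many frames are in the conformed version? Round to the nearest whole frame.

377920 frames

Frames at target rate = 314933 × (60) / (50) = 1889598/5 ≈ 377919.600.
Nearest whole frame: 377920.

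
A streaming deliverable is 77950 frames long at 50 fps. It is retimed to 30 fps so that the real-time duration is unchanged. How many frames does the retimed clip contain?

46770 frames

Target frames = source frames × (target rate / source rate) = 77950 × (30)/(50) = 77950 × 3/5 = 46770.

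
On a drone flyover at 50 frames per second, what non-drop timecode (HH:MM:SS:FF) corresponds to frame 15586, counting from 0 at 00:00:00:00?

00:05:11:36

15586 ÷ 50 = 311 full seconds, remainder 36 frames.
311 s = 0 h 5 min 11 s.
Timecode: 00:05:11:36.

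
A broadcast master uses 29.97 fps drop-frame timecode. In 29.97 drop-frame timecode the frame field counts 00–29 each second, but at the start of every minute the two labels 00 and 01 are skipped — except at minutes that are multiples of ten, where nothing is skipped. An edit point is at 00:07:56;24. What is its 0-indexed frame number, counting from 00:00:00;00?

Complete 10-minute blocks: 0, each 17982 frames → 0.
Remaining 7 whole minutes in the current block: 1800 + 6 × 1798 = 12588 frames.
Within the current minute: 56 × 30 + 24 − 2 = 1702 (labels ;00/;01 skipped at this minute). Total = 0 + 12588 + 1702 = 14290.

14290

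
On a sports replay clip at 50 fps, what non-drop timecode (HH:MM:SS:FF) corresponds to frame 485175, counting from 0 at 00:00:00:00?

485175 ÷ 50 = 9703 full seconds, remainder 25 frames.
9703 s = 2 h 41 min 43 s.
Timecode: 02:41:43:25.

02:41:43:25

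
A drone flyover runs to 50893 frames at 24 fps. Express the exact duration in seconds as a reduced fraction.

Running time = 50893 ÷ (24) = 50893 × 1/24 = 50893/24 s.

50893/24 seconds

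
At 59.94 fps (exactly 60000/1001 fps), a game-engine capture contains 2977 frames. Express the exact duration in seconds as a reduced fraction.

2979977/60000 seconds

Running time = 2977 ÷ (60000/1001) = 2977 × 1001/60000 = 2979977/60000 s.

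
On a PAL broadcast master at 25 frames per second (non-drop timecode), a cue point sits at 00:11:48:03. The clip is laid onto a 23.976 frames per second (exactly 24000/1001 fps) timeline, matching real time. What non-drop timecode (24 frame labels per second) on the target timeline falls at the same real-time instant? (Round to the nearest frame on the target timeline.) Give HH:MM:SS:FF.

00:11:47:10

Source frame index: (0×3600 + 11×60 + 48) × 25 + 3 = 17703.
Real time: 17703 / (25) = 17703/25 s.
Target frame: (17703/25) × (24000/1001) = 2427840/143 ≈ 16977.902 → 16978.
At 24 labels/s: frame 16978 → 00:11:47:10.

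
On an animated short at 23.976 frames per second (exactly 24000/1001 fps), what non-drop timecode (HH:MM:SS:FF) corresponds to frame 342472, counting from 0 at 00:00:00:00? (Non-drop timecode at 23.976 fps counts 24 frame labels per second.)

342472 ÷ 24 = 14269 full seconds, remainder 16 frames.
14269 s = 3 h 57 min 49 s.
Timecode: 03:57:49:16.

03:57:49:16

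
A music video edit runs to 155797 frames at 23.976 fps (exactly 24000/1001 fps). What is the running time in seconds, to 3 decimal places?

6498.033 seconds

Running time = 155797 × 1001/24000 = 155952797/24000 s ≈ 6498.033 s.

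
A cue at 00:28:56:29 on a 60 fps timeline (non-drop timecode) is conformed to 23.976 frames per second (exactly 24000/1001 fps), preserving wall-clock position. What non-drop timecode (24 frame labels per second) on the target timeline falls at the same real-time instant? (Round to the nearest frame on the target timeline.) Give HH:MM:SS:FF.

00:28:54:18

Source frame index: (0×3600 + 28×60 + 56) × 60 + 29 = 104189.
Real time: 104189 / (60) = 104189/60 s.
Target frame: (104189/60) × (24000/1001) = 41675600/1001 ≈ 41633.966 → 41634.
At 24 labels/s: frame 41634 → 00:28:54:18.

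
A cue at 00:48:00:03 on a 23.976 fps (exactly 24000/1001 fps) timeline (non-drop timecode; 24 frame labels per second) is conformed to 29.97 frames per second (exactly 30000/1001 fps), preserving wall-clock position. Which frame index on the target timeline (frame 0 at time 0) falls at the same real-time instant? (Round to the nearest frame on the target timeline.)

frame 86404

Source frame index: (0×3600 + 48×60 + 0) × 24 + 3 = 69123.
Real time: 69123 / (24000/1001) = 23064041/8000 s.
Target frame: (23064041/8000) × (30000/1001) = 345615/4 ≈ 86403.750 → 86404.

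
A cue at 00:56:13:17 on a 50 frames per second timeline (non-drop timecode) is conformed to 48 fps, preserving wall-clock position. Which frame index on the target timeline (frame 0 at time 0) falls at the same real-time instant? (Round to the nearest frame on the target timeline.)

Source frame index: (0×3600 + 56×60 + 13) × 50 + 17 = 168667.
Real time: 168667 / (50) = 168667/50 s.
Target frame: (168667/50) × (48) = 4048008/25 ≈ 161920.320 → 161920.

frame 161920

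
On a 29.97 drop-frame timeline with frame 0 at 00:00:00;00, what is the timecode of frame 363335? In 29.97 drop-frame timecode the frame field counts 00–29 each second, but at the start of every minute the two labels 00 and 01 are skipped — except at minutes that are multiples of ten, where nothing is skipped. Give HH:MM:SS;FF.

03:22:03;09

Each 10-minute DF block holds 10 × 60 × 30 − 9 × 2 = 17982 frames. 363335 ÷ 17982 → 20 full blocks, remainder 3695.
Within the partial block the first minute is 1800 frames and each further minute 1798, so 2 further minute boundaries passed. Total skipped labels = 18 × 20 + 2 × 2 = 364.
Non-drop label index = 363335 + 364 = 363699; at 30 labels/s that is 03:22:03:09, i.e. DF 03:22:03;09.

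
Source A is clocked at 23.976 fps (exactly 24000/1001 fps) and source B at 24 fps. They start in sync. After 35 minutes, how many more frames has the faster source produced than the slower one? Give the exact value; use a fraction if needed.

35 min = 2100 s.
A emits 24000/1001 × 2100 = 7200000/143 frames; B emits 24 × 2100 = 50400.
Difference = 7200/143 frames (≈ 50.3497); B is ahead of A.

7200/143 frames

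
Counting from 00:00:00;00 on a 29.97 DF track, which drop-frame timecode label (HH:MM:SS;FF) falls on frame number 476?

Each 10-minute DF block holds 10 × 60 × 30 − 9 × 2 = 17982 frames. 476 ÷ 17982 → 0 full blocks, remainder 476.
Within the partial block the first minute is 1800 frames and each further minute 1798, so 0 further minute boundaries passed. Total skipped labels = 18 × 0 + 2 × 0 = 0.
Non-drop label index = 476 + 0 = 476; at 30 labels/s that is 00:00:15:26, i.e. DF 00:00:15;26.

00:00:15;26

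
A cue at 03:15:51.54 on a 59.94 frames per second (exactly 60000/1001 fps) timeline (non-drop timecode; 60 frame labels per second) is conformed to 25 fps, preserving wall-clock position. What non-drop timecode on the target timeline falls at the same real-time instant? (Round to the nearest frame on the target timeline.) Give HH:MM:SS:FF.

Source frame index: (3×3600 + 15×60 + 51) × 60 + 54 = 705114.
Real time: 705114 / (60000/1001) = 117636519/10000 s.
Target frame: (117636519/10000) × (25) = 117636519/400 ≈ 294091.297 → 294091.
At 25 labels/s: frame 294091 → 03:16:03:16.

03:16:03:16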